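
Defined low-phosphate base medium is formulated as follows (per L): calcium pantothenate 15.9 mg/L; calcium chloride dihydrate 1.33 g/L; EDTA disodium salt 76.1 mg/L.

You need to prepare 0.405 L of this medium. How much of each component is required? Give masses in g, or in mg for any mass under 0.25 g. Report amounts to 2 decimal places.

Working volume: 0.405 L.
calcium pantothenate: 15.9 mg/L × 0.405 L = 6.44 mg
calcium chloride dihydrate: 1.33 g/L × 0.405 L = 0.54 g
EDTA disodium salt: 76.1 mg/L × 0.405 L = 30.82 mg

calcium pantothenate 6.44 mg; calcium chloride dihydrate 0.54 g; EDTA disodium salt 30.82 mg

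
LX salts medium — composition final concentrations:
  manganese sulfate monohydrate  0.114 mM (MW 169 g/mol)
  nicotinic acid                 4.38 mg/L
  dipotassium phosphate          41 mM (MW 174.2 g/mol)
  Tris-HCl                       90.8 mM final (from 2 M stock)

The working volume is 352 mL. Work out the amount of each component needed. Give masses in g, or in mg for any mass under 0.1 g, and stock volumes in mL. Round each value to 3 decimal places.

manganese sulfate monohydrate 6.782 mg; nicotinic acid 1.542 mg; dipotassium phosphate 2.514 g; Tris-HCl 15.981 mL

Target volume = 352 mL = 0.352 L.
manganese sulfate monohydrate: 0.114 mmol/L × 169 mg/mmol × 0.352 L = 6.782 mg
nicotinic acid: 4.38 mg/L × 0.352 L = 1.542 mg
dipotassium phosphate: 41 mmol/L × 174.2 g/mol × 0.352 L ÷ 1000 = 2.514 g
Tris-HCl: C1V1 = C2V2 → 90.8 mM × 352 mL ÷ 2000 mM = 15.981 mL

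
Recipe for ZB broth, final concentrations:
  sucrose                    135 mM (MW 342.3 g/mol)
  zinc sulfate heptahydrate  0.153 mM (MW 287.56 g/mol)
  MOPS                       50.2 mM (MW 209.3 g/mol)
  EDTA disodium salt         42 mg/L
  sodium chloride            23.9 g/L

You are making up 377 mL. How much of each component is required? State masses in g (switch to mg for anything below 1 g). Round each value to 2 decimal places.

sucrose 17.42 g; zinc sulfate heptahydrate 16.59 mg; MOPS 3.96 g; EDTA disodium salt 15.83 mg; sodium chloride 9.01 g

Target volume = 377 mL = 0.377 L.
sucrose: 135 mmol/L × 342.3 g/mol × 0.377 L ÷ 1000 = 17.42 g
zinc sulfate heptahydrate: 0.153 mmol/L × 287.56 mg/mmol × 0.377 L = 16.59 mg
MOPS: 50.2 mmol/L × 209.3 g/mol × 0.377 L ÷ 1000 = 3.96 g
EDTA disodium salt: 42 mg/L × 0.377 L = 15.83 mg
sodium chloride: 23.9 g/L × 0.377 L = 9.01 g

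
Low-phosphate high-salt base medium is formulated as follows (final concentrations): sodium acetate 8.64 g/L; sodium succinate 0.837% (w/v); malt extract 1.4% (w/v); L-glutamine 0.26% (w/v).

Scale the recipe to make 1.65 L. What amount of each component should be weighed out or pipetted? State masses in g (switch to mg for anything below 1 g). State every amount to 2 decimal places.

Working volume: 1.65 L.
sodium acetate: 8.64 g/L × 1.65 L = 14.26 g
sodium succinate: 0.837% w/v = 8.37 g/L → 8.37 × 1.65 L = 13.81 g
malt extract: 1.4 g per 100 mL × 1650 mL ÷ 100 = 23.10 g
L-glutamine: 0.26% w/v = 2.6 g/L → 2.6 × 1.65 L = 4.29 g

sodium acetate 14.26 g; sodium succinate 13.81 g; malt extract 23.10 g; L-glutamine 4.29 g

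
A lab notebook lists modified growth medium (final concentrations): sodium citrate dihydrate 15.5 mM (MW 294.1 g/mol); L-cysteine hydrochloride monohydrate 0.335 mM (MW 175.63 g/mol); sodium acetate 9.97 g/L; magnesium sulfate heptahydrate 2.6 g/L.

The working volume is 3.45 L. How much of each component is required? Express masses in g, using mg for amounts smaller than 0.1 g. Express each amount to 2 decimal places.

Scale factor relative to 1 L: 3.45.
sodium citrate dihydrate: 15.5 mmol/L × 294.1 g/mol × 3.45 L ÷ 1000 = 15.73 g
L-cysteine hydrochloride monohydrate: 0.335 mmol/L × 175.63 g/mol × 3.45 L ÷ 1000 = 0.20 g
sodium acetate: 9.97 g/L × 3.45 L = 34.40 g
magnesium sulfate heptahydrate: 2.6 g/L × 3.45 L = 8.97 g

sodium citrate dihydrate 15.73 g; L-cysteine hydrochloride monohydrate 0.20 g; sodium acetate 34.40 g; magnesium sulfate heptahydrate 8.97 g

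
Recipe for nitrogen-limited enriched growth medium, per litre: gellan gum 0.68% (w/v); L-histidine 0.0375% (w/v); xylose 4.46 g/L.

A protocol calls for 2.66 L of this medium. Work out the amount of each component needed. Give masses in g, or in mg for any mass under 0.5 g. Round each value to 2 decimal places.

gellan gum 18.09 g; L-histidine 1.00 g; xylose 11.86 g

Working volume: 2.66 L.
gellan gum: 0.68 g per 100 mL × 2660 mL ÷ 100 = 18.09 g
L-histidine: 0.0375 g per 100 mL × 2660 mL ÷ 100 = 1.00 g
xylose: 4.46 g/L × 2.66 L = 11.86 g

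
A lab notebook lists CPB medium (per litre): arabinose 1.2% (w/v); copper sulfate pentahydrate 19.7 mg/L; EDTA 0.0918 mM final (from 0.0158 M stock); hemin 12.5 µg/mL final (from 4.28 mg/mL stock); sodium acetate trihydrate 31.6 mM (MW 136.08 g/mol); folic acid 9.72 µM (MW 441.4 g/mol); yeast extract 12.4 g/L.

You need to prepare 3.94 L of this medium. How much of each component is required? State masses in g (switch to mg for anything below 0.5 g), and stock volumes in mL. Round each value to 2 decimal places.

arabinose 47.28 g; copper sulfate pentahydrate 77.62 mg; EDTA 22.89 mL; hemin 11.51 mL; sodium acetate trihydrate 16.94 g; folic acid 16.90 mg; yeast extract 48.86 g

Working volume: 3.94 L.
arabinose: 1.2 g per 100 mL × 3940 mL ÷ 100 = 47.28 g
copper sulfate pentahydrate: 19.7 mg/L × 3.94 L = 77.62 mg
EDTA: C1V1 = C2V2 → 0.0918 mM × 3940 mL ÷ 15.8 mM = 22.89 mL
hemin: dilute stock: 12.5 µg/mL × 3940 mL ÷ 4280 µg/mL = 11.51 mL
sodium acetate trihydrate: 31.6 mmol/L × 136.08 g/mol × 3.94 L ÷ 1000 = 16.94 g
folic acid: 9.72 µmol/L × 441.4 g/mol × 3.94 L ÷ 1000 = 16.90 mg
yeast extract: 12.4 g/L × 3.94 L = 48.86 g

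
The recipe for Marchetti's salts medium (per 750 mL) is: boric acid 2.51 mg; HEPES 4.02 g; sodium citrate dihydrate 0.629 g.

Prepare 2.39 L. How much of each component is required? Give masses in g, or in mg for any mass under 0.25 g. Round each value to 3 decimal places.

boric acid 7.999 mg; HEPES 12.810 g; sodium citrate dihydrate 2.004 g

Scale factor = 2390 mL / 750 mL = 3.18667.
boric acid: 2.51 mg × (2390 mL / 750 mL) = 7.999 mg
HEPES: 4.02 g × (2390 mL / 750 mL) = 12.810 g
sodium citrate dihydrate: 0.629 g × (2390 mL / 750 mL) = 2.004 g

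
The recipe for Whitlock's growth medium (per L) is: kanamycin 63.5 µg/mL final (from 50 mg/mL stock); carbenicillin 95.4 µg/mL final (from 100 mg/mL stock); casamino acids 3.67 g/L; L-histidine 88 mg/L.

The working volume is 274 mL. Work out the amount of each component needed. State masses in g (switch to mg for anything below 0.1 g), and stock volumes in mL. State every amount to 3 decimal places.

Target volume = 274 mL = 0.274 L.
kanamycin: V = C2·V2/C1 = 63.5 µg/mL × 274 mL ÷ 50000 µg/mL = 0.348 mL
carbenicillin: dilute stock: 95.4 µg/mL × 274 mL ÷ 100000 µg/mL = 0.261 mL
casamino acids: 3.67 g/L × 0.274 L = 1.006 g
L-histidine: 88 mg/L × 0.274 L = 24.112 mg

kanamycin 0.348 mL; carbenicillin 0.261 mL; casamino acids 1.006 g; L-histidine 24.112 mg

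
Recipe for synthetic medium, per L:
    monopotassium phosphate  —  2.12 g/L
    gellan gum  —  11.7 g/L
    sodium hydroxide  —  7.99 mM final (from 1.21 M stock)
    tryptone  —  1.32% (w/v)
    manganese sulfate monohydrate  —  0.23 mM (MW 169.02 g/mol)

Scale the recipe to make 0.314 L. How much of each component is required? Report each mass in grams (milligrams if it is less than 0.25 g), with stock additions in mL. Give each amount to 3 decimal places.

Scale factor relative to 1 L: 0.314.
monopotassium phosphate: 2.12 g/L × 0.314 L = 0.666 g
gellan gum: 11.7 g/L × 0.314 L = 3.674 g
sodium hydroxide: C1V1 = C2V2 → 7.99 mM × 314 mL ÷ 1210 mM = 2.073 mL
tryptone: 1.32% w/v = 13.2 g/L → 13.2 × 0.314 L = 4.145 g
manganese sulfate monohydrate: 0.23 mmol/L × 169.02 mg/mmol × 0.314 L = 12.207 mg

monopotassium phosphate 0.666 g; gellan gum 3.674 g; sodium hydroxide 2.073 mL; tryptone 4.145 g; manganese sulfate monohydrate 12.207 mg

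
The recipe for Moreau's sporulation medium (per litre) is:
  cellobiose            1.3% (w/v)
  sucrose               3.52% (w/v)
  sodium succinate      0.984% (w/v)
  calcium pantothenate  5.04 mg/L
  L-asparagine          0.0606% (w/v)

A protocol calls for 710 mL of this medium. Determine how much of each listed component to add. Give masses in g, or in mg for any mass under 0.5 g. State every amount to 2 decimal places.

cellobiose 9.23 g; sucrose 24.99 g; sodium succinate 6.99 g; calcium pantothenate 3.58 mg; L-asparagine 430.26 mg

Scale factor relative to 1 L: 0.71.
cellobiose: 1.3% w/v = 13 g/L → 13 × 0.71 L = 9.23 g
sucrose: 3.52 g per 100 mL × 710 mL ÷ 100 = 24.99 g
sodium succinate: 0.984 g per 100 mL × 710 mL ÷ 100 = 6.99 g
calcium pantothenate: 5.04 mg/L × 0.71 L = 3.58 mg
L-asparagine: 0.0606% w/v = 0.606 g/L → 0.606 × 0.71 L = 0.43026 g = 430.26 mg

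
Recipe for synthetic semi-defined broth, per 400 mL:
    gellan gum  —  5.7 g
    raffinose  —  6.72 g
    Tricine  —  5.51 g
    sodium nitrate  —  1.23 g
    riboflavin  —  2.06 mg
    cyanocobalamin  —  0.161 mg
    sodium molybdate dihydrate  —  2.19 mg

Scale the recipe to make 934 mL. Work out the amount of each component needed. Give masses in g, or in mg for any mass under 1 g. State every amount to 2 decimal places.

gellan gum 13.31 g; raffinose 15.69 g; Tricine 12.87 g; sodium nitrate 2.87 g; riboflavin 4.81 mg; cyanocobalamin 0.38 mg; sodium molybdate dihydrate 5.11 mg

Scale factor = 934 mL / 400 mL = 2.335.
gellan gum: 5.7 g × (934 mL / 400 mL) = 13.31 g
raffinose: 6.72 g × (934 mL / 400 mL) = 15.69 g
Tricine: 5.51 g × (934 mL / 400 mL) = 12.87 g
sodium nitrate: 1.23 g × (934 mL / 400 mL) = 2.87 g
riboflavin: 2.06 mg × (934 mL / 400 mL) = 4.81 mg
cyanocobalamin: 0.161 mg × (934 mL / 400 mL) = 0.38 mg
sodium molybdate dihydrate: 2.19 mg × (934 mL / 400 mL) = 5.11 mg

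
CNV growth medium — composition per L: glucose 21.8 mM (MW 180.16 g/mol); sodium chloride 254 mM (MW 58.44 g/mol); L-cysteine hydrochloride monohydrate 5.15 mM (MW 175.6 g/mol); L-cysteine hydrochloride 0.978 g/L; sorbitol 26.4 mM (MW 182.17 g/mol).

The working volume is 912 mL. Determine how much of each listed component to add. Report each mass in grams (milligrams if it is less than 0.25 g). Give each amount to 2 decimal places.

Working volume: 912 mL = 0.912 L.
glucose: 21.8 mmol/L × 180.16 g/mol × 0.912 L ÷ 1000 = 3.58 g
sodium chloride: 254 mmol/L × 58.44 g/mol × 0.912 L ÷ 1000 = 13.54 g
L-cysteine hydrochloride monohydrate: 5.15 mmol/L × 175.6 g/mol × 0.912 L ÷ 1000 = 0.82 g
L-cysteine hydrochloride: 0.978 g/L × 0.912 L = 0.89 g
sorbitol: 26.4 mmol/L × 182.17 g/mol × 0.912 L ÷ 1000 = 4.39 g

glucose 3.58 g; sodium chloride 13.54 g; L-cysteine hydrochloride monohydrate 0.82 g; L-cysteine hydrochloride 0.89 g; sorbitol 4.39 g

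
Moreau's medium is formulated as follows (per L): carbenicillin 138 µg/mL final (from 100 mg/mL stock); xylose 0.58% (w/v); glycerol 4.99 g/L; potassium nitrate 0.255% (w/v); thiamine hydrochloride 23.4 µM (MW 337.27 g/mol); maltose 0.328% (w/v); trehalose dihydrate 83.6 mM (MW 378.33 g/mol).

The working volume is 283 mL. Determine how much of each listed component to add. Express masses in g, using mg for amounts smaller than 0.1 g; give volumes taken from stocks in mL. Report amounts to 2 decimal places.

carbenicillin 0.39 mL; xylose 1.64 g; glycerol 1.41 g; potassium nitrate 0.72 g; thiamine hydrochloride 2.23 mg; maltose 0.93 g; trehalose dihydrate 8.95 g

Scale factor relative to 1 L: 0.283.
carbenicillin: C1V1 = C2V2 → 138 µg/mL × 283 mL ÷ 100000 µg/mL = 0.39 mL
xylose: 0.58% w/v = 5.8 g/L → 5.8 × 0.283 L = 1.64 g
glycerol: 4.99 g/L × 0.283 L = 1.41 g
potassium nitrate: 0.255% w/v = 2.55 g/L → 2.55 × 0.283 L = 0.72 g
thiamine hydrochloride: 23.4 µmol/L × 337.27 g/mol × 0.283 L ÷ 1000 = 2.23 mg
maltose: 0.328 g per 100 mL × 283 mL ÷ 100 = 0.93 g
trehalose dihydrate: 83.6 mmol/L × 378.33 g/mol × 0.283 L ÷ 1000 = 8.95 g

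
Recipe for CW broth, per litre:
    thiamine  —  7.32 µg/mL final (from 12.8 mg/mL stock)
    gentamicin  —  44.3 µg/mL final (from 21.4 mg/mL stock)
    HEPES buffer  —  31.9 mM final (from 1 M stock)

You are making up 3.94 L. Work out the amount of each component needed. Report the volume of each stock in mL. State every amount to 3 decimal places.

Working volume: 3.94 L.
thiamine: C1V1 = C2V2 → 7.32 µg/mL × 3940 mL ÷ 12800 µg/mL = 2.253 mL
gentamicin: V = C2·V2/C1 = 44.3 µg/mL × 3940 mL ÷ 21400 µg/mL = 8.156 mL
HEPES buffer: dilute stock: 31.9 mM × 3940 mL ÷ 1000 mM = 125.686 mL

thiamine 2.253 mL; gentamicin 8.156 mL; HEPES buffer 125.686 mL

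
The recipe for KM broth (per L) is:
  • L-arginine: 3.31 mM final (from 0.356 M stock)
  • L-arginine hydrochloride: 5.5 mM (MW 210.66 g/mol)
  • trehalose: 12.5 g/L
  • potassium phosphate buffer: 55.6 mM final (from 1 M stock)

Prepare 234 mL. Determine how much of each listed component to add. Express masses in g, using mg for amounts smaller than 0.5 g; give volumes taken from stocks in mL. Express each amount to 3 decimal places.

Scale factor relative to 1 L: 0.234.
L-arginine: dilute stock: 3.31 mM × 234 mL ÷ 356 mM = 2.176 mL
L-arginine hydrochloride: 5.5 mmol/L × 210.66 mg/mmol × 0.234 L = 271.119 mg
trehalose: 12.5 g/L × 0.234 L = 2.925 g
potassium phosphate buffer: dilute stock: 55.6 mM × 234 mL ÷ 1000 mM = 13.010 mL

L-arginine 2.176 mL; L-arginine hydrochloride 271.119 mg; trehalose 2.925 g; potassium phosphate buffer 13.010 mL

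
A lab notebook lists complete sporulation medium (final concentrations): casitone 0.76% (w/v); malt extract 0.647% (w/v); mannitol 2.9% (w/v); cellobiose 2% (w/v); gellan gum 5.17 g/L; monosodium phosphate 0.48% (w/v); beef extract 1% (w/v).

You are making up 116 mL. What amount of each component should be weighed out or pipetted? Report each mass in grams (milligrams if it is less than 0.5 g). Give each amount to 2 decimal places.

casitone 0.88 g; malt extract 0.75 g; mannitol 3.36 g; cellobiose 2.32 g; gellan gum 0.60 g; monosodium phosphate 0.56 g; beef extract 1.16 g

Working volume: 116 mL = 0.116 L.
casitone: 0.76% w/v = 7.6 g/L → 7.6 × 0.116 L = 0.88 g
malt extract: 0.647 g per 100 mL × 116 mL ÷ 100 = 0.75 g
mannitol: 2.9% w/v = 29 g/L → 29 × 0.116 L = 3.36 g
cellobiose: 2% w/v = 20 g/L → 20 × 0.116 L = 2.32 g
gellan gum: 5.17 g/L × 0.116 L = 0.60 g
monosodium phosphate: 0.48 g per 100 mL × 116 mL ÷ 100 = 0.56 g
beef extract: 1 g per 100 mL × 116 mL ÷ 100 = 1.16 g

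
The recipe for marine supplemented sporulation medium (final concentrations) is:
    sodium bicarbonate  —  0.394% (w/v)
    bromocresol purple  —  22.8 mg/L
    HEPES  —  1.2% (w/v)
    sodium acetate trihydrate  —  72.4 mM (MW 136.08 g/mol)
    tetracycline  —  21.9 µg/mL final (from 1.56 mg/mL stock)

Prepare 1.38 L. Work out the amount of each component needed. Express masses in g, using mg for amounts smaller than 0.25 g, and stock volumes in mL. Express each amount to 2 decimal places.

Scale factor relative to 1 L: 1.38.
sodium bicarbonate: 0.394% w/v = 3.94 g/L → 3.94 × 1.38 L = 5.44 g
bromocresol purple: 22.8 mg/L × 1.38 L = 31.46 mg
HEPES: 1.2% w/v = 12 g/L → 12 × 1.38 L = 16.56 g
sodium acetate trihydrate: 72.4 mmol/L × 136.08 g/mol × 1.38 L ÷ 1000 = 13.60 g
tetracycline: C1V1 = C2V2 → 21.9 µg/mL × 1380 mL ÷ 1560 µg/mL = 19.37 mL

sodium bicarbonate 5.44 g; bromocresol purple 31.46 mg; HEPES 16.56 g; sodium acetate trihydrate 13.60 g; tetracycline 19.37 mL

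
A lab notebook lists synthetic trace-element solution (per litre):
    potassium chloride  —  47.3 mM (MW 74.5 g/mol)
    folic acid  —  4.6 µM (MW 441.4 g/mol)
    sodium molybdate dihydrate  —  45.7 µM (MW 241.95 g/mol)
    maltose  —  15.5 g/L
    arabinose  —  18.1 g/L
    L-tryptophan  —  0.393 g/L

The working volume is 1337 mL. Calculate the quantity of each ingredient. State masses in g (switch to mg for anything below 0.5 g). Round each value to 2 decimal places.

Working volume: 1337 mL = 1.337 L.
potassium chloride: 47.3 mmol/L × 74.5 g/mol × 1.337 L ÷ 1000 = 4.71 g
folic acid: 4.6 µmol/L × 441.4 g/mol × 1.337 L ÷ 1000 = 2.71 mg
sodium molybdate dihydrate: 45.7 µmol/L × 241.95 g/mol × 1.337 L ÷ 1000 = 14.78 mg
maltose: 15.5 g/L × 1.337 L = 20.72 g
arabinose: 18.1 g/L × 1.337 L = 24.20 g
L-tryptophan: 0.393 g/L × 1.337 L = 0.53 g

potassium chloride 4.71 g; folic acid 2.71 mg; sodium molybdate dihydrate 14.78 mg; maltose 20.72 g; arabinose 24.20 g; L-tryptophan 0.53 g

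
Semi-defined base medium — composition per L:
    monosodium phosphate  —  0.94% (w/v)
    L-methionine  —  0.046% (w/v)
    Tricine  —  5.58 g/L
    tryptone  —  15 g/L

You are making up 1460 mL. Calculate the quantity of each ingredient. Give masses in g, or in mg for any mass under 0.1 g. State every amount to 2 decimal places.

monosodium phosphate 13.72 g; L-methionine 0.67 g; Tricine 8.15 g; tryptone 21.90 g

Scale factor relative to 1 L: 1.46.
monosodium phosphate: 0.94 g per 100 mL × 1460 mL ÷ 100 = 13.72 g
L-methionine: 0.046% w/v = 0.46 g/L → 0.46 × 1.46 L = 0.67 g
Tricine: 5.58 g/L × 1.46 L = 8.15 g
tryptone: 15 g/L × 1.46 L = 21.90 g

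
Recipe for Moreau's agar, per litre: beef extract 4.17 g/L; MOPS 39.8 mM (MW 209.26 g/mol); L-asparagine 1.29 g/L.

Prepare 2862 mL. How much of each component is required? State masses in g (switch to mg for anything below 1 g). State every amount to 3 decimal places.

Working volume: 2862 mL = 2.862 L.
beef extract: 4.17 g/L × 2.862 L = 11.935 g
MOPS: 39.8 mmol/L × 209.26 g/mol × 2.862 L ÷ 1000 = 23.836 g
L-asparagine: 1.29 g/L × 2.862 L = 3.692 g

beef extract 11.935 g; MOPS 23.836 g; L-asparagine 3.692 g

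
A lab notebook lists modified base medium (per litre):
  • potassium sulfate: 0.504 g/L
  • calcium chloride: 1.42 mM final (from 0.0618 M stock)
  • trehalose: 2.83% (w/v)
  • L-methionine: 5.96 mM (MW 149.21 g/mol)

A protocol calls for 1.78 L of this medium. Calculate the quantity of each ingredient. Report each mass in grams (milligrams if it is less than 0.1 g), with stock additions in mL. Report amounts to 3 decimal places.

potassium sulfate 0.897 g; calcium chloride 40.900 mL; trehalose 50.374 g; L-methionine 1.583 g

Working volume: 1.78 L.
potassium sulfate: 0.504 g/L × 1.78 L = 0.897 g
calcium chloride: C1V1 = C2V2 → 1.42 mM × 1780 mL ÷ 61.8 mM = 40.900 mL
trehalose: 2.83 g per 100 mL × 1780 mL ÷ 100 = 50.374 g
L-methionine: 5.96 mmol/L × 149.21 g/mol × 1.78 L ÷ 1000 = 1.583 g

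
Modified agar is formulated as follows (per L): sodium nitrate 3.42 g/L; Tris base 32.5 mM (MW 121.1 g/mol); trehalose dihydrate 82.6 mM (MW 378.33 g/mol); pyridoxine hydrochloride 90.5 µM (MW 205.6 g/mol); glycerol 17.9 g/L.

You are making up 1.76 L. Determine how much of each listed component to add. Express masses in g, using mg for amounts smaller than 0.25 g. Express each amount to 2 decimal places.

sodium nitrate 6.02 g; Tris base 6.93 g; trehalose dihydrate 55.00 g; pyridoxine hydrochloride 32.75 mg; glycerol 31.50 g

Working volume: 1.76 L.
sodium nitrate: 3.42 g/L × 1.76 L = 6.02 g
Tris base: 32.5 mmol/L × 121.1 g/mol × 1.76 L ÷ 1000 = 6.93 g
trehalose dihydrate: 82.6 mmol/L × 378.33 g/mol × 1.76 L ÷ 1000 = 55.00 g
pyridoxine hydrochloride: 90.5 µmol/L × 205.6 g/mol × 1.76 L ÷ 1000 = 32.75 mg
glycerol: 17.9 g/L × 1.76 L = 31.50 g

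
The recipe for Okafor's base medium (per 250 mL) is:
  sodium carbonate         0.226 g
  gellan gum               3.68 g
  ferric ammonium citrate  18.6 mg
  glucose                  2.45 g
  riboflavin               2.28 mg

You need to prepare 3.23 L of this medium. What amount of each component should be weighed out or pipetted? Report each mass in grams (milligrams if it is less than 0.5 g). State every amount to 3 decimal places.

Ratio of target to recipe volume: 3230 / 250 = 12.92.
sodium carbonate: 0.226 g × (3230 mL / 250 mL) = 2.920 g
gellan gum: 3.68 g × (3230 mL / 250 mL) = 47.546 g
ferric ammonium citrate: 18.6 mg × (3230 mL / 250 mL) = 240.312 mg
glucose: 2.45 g × (3230 mL / 250 mL) = 31.654 g
riboflavin: 2.28 mg × (3230 mL / 250 mL) = 29.458 mg

sodium carbonate 2.920 g; gellan gum 47.546 g; ferric ammonium citrate 240.312 mg; glucose 31.654 g; riboflavin 29.458 mg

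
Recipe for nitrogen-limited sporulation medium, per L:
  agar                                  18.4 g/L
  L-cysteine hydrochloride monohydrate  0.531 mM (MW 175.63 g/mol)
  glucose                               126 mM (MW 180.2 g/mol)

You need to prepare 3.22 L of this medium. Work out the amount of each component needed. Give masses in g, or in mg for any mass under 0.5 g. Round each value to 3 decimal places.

Working volume: 3.22 L.
agar: 18.4 g/L × 3.22 L = 59.248 g
L-cysteine hydrochloride monohydrate: 0.531 mmol/L × 175.63 mg/mmol × 3.22 L = 300.296 mg
glucose: 126 mmol/L × 180.2 g/mol × 3.22 L ÷ 1000 = 73.111 g

agar 59.248 g; L-cysteine hydrochloride monohydrate 300.296 mg; glucose 73.111 g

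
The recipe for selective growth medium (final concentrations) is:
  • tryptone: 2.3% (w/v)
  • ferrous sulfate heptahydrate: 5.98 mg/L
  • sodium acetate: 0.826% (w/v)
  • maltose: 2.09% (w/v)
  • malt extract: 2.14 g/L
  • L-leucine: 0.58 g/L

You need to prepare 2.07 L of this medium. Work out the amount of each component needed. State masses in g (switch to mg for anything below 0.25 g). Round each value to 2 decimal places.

Scale factor relative to 1 L: 2.07.
tryptone: 2.3% w/v = 23 g/L → 23 × 2.07 L = 47.61 g
ferrous sulfate heptahydrate: 5.98 mg/L × 2.07 L = 12.38 mg
sodium acetate: 0.826 g per 100 mL × 2070 mL ÷ 100 = 17.10 g
maltose: 2.09 g per 100 mL × 2070 mL ÷ 100 = 43.26 g
malt extract: 2.14 g/L × 2.07 L = 4.43 g
L-leucine: 0.58 g/L × 2.07 L = 1.20 g

tryptone 47.61 g; ferrous sulfate heptahydrate 12.38 mg; sodium acetate 17.10 g; maltose 43.26 g; malt extract 4.43 g; L-leucine 1.20 g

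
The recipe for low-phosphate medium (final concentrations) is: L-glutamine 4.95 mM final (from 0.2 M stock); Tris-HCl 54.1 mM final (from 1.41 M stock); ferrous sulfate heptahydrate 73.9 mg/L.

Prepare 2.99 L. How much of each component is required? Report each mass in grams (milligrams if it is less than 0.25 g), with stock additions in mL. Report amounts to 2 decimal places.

L-glutamine 74.00 mL; Tris-HCl 114.72 mL; ferrous sulfate heptahydrate 220.96 mg

Working volume: 2.99 L.
L-glutamine: V = C2·V2/C1 = 4.95 mM × 2990 mL ÷ 200 mM = 74.00 mL
Tris-HCl: dilute stock: 54.1 mM × 2990 mL ÷ 1410 mM = 114.72 mL
ferrous sulfate heptahydrate: 73.9 mg/L × 2.99 L = 220.96 mg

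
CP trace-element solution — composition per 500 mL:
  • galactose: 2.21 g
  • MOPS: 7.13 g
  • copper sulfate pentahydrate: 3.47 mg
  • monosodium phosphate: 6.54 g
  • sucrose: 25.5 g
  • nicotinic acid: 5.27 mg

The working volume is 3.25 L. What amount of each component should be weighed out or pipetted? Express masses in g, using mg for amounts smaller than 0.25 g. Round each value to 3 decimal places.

galactose 14.365 g; MOPS 46.345 g; copper sulfate pentahydrate 22.555 mg; monosodium phosphate 42.510 g; sucrose 165.750 g; nicotinic acid 34.255 mg

Ratio of target to recipe volume: 3250 / 500 = 6.5.
galactose: 2.21 g × (3250 mL / 500 mL) = 14.365 g
MOPS: 7.13 g × (3250 mL / 500 mL) = 46.345 g
copper sulfate pentahydrate: 3.47 mg × (3250 mL / 500 mL) = 22.555 mg
monosodium phosphate: 6.54 g × (3250 mL / 500 mL) = 42.510 g
sucrose: 25.5 g × (3250 mL / 500 mL) = 165.750 g
nicotinic acid: 5.27 mg × (3250 mL / 500 mL) = 34.255 mg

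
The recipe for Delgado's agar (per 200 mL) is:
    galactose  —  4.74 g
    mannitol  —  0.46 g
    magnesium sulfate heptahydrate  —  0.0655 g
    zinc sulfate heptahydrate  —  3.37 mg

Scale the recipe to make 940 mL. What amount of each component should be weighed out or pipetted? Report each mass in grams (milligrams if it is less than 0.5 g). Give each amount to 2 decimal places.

Scale factor = 940 mL / 200 mL = 4.7.
galactose: 4.74 g × (940 mL / 200 mL) = 22.28 g
mannitol: 0.46 g × (940 mL / 200 mL) = 2.16 g
magnesium sulfate heptahydrate: 0.0655 g × (940 mL / 200 mL) = 0.30785 g = 307.85 mg
zinc sulfate heptahydrate: 3.37 mg × (940 mL / 200 mL) = 15.84 mg

galactose 22.28 g; mannitol 2.16 g; magnesium sulfate heptahydrate 307.85 mg; zinc sulfate heptahydrate 15.84 mg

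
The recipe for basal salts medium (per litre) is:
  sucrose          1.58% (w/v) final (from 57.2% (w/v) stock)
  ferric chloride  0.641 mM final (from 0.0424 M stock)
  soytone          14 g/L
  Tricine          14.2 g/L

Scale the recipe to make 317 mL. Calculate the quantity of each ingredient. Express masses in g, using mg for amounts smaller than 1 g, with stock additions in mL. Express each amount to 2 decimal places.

sucrose 8.76 mL; ferric chloride 4.79 mL; soytone 4.44 g; Tricine 4.50 g

Scale factor relative to 1 L: 0.317.
sucrose: V = C2·V2/C1 = 1.58% ÷ 57.2% × 317 mL = 8.76 mL
ferric chloride: V = C2·V2/C1 = 0.641 mM × 317 mL ÷ 42.4 mM = 4.79 mL
soytone: 14 g/L × 0.317 L = 4.44 g
Tricine: 14.2 g/L × 0.317 L = 4.50 g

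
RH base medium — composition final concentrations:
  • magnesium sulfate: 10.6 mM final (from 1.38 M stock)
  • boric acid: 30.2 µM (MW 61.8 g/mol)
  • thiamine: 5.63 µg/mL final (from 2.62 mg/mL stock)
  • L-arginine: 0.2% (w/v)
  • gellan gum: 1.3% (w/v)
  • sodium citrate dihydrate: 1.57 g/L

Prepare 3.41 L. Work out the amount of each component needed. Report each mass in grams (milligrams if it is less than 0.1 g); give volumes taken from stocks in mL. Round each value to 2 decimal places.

magnesium sulfate 26.19 mL; boric acid 6.36 mg; thiamine 7.33 mL; L-arginine 6.82 g; gellan gum 44.33 g; sodium citrate dihydrate 5.35 g

Scale factor relative to 1 L: 3.41.
magnesium sulfate: dilute stock: 10.6 mM × 3410 mL ÷ 1380 mM = 26.19 mL
boric acid: 30.2 µmol/L × 61.8 g/mol × 3.41 L ÷ 1000 = 6.36 mg
thiamine: C1V1 = C2V2 → 5.63 µg/mL × 3410 mL ÷ 2620 µg/mL = 7.33 mL
L-arginine: 0.2% w/v = 2 g/L → 2 × 3.41 L = 6.82 g
gellan gum: 1.3% w/v = 13 g/L → 13 × 3.41 L = 44.33 g
sodium citrate dihydrate: 1.57 g/L × 3.41 L = 5.35 g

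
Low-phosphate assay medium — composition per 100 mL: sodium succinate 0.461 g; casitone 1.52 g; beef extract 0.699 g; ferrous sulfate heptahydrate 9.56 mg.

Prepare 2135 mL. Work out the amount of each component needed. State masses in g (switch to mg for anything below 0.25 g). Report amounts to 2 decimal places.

sodium succinate 9.84 g; casitone 32.45 g; beef extract 14.92 g; ferrous sulfate heptahydrate 204.11 mg

Scale factor = 2135 mL / 100 mL = 21.35.
sodium succinate: 0.461 g × (2135 mL / 100 mL) = 9.84 g
casitone: 1.52 g × (2135 mL / 100 mL) = 32.45 g
beef extract: 0.699 g × (2135 mL / 100 mL) = 14.92 g
ferrous sulfate heptahydrate: 9.56 mg × (2135 mL / 100 mL) = 204.11 mg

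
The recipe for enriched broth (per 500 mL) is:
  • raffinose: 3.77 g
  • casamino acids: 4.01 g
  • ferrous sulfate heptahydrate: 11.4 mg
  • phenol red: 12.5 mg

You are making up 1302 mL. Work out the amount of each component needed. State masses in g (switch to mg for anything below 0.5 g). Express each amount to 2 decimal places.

Ratio of target to recipe volume: 1302 / 500 = 2.604.
raffinose: 3.77 g × (1302 mL / 500 mL) = 9.82 g
casamino acids: 4.01 g × (1302 mL / 500 mL) = 10.44 g
ferrous sulfate heptahydrate: 11.4 mg × (1302 mL / 500 mL) = 29.69 mg
phenol red: 12.5 mg × (1302 mL / 500 mL) = 32.55 mg

raffinose 9.82 g; casamino acids 10.44 g; ferrous sulfate heptahydrate 29.69 mg; phenol red 32.55 mg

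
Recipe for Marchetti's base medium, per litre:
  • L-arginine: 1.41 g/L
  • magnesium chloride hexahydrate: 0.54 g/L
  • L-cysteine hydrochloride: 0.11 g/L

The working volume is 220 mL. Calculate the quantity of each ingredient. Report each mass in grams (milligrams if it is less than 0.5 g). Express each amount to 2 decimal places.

L-arginine 310.20 mg; magnesium chloride hexahydrate 118.80 mg; L-cysteine hydrochloride 24.20 mg

Scale factor relative to 1 L: 0.22.
L-arginine: 1.41 g/L × 0.22 L = 0.3102 g = 310.20 mg
magnesium chloride hexahydrate: 0.54 g/L × 0.22 L = 0.1188 g = 118.80 mg
L-cysteine hydrochloride: 0.11 g/L × 0.22 L = 0.0242 g = 24.20 mg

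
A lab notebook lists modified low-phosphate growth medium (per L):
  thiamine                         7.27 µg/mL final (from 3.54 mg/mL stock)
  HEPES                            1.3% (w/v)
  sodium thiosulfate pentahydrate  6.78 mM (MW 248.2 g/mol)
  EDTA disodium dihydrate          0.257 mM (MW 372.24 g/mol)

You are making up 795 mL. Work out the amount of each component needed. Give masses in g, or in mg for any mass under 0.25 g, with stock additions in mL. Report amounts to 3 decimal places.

thiamine 1.633 mL; HEPES 10.335 g; sodium thiosulfate pentahydrate 1.338 g; EDTA disodium dihydrate 76.054 mg

Target volume = 795 mL = 0.795 L.
thiamine: C1V1 = C2V2 → 7.27 µg/mL × 795 mL ÷ 3540 µg/mL = 1.633 mL
HEPES: 1.3% w/v = 13 g/L → 13 × 0.795 L = 10.335 g
sodium thiosulfate pentahydrate: 6.78 mmol/L × 248.2 g/mol × 0.795 L ÷ 1000 = 1.338 g
EDTA disodium dihydrate: 0.257 mmol/L × 372.24 mg/mmol × 0.795 L = 76.054 mg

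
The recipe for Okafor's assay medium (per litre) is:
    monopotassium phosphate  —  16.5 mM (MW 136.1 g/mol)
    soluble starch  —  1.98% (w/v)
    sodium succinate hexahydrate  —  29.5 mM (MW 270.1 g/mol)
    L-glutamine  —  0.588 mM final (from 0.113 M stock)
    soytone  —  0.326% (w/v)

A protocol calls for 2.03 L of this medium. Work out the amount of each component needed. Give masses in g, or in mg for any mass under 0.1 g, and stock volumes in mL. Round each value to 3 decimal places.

Working volume: 2.03 L.
monopotassium phosphate: 16.5 mmol/L × 136.1 g/mol × 2.03 L ÷ 1000 = 4.559 g
soluble starch: 1.98% w/v = 19.8 g/L → 19.8 × 2.03 L = 40.194 g
sodium succinate hexahydrate: 29.5 mmol/L × 270.1 g/mol × 2.03 L ÷ 1000 = 16.175 g
L-glutamine: V = C2·V2/C1 = 0.588 mM × 2030 mL ÷ 113 mM = 10.563 mL
soytone: 0.326 g per 100 mL × 2030 mL ÷ 100 = 6.618 g

monopotassium phosphate 4.559 g; soluble starch 40.194 g; sodium succinate hexahydrate 16.175 g; L-glutamine 10.563 mL; soytone 6.618 g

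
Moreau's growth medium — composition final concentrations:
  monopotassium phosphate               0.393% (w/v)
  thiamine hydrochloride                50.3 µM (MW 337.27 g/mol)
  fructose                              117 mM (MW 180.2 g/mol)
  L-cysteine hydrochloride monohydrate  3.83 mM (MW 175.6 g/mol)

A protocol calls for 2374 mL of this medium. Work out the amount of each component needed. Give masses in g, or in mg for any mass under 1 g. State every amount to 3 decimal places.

Working volume: 2374 mL = 2.374 L.
monopotassium phosphate: 0.393 g per 100 mL × 2374 mL ÷ 100 = 9.330 g
thiamine hydrochloride: 50.3 µmol/L × 337.27 g/mol × 2.374 L ÷ 1000 = 40.274 mg
fructose: 117 mmol/L × 180.2 g/mol × 2.374 L ÷ 1000 = 50.052 g
L-cysteine hydrochloride monohydrate: 3.83 mmol/L × 175.6 g/mol × 2.374 L ÷ 1000 = 1.597 g

monopotassium phosphate 9.330 g; thiamine hydrochloride 40.274 mg; fructose 50.052 g; L-cysteine hydrochloride monohydrate 1.597 g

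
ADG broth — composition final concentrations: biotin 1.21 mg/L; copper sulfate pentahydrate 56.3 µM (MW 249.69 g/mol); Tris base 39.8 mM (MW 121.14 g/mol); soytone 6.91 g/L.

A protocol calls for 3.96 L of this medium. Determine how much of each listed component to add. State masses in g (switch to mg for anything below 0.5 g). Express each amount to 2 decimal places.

Working volume: 3.96 L.
biotin: 1.21 mg/L × 3.96 L = 4.79 mg
copper sulfate pentahydrate: 56.3 µmol/L × 249.69 g/mol × 3.96 L ÷ 1000 = 55.67 mg
Tris base: 39.8 mmol/L × 121.14 g/mol × 3.96 L ÷ 1000 = 19.09 g
soytone: 6.91 g/L × 3.96 L = 27.36 g

biotin 4.79 mg; copper sulfate pentahydrate 55.67 mg; Tris base 19.09 g; soytone 27.36 g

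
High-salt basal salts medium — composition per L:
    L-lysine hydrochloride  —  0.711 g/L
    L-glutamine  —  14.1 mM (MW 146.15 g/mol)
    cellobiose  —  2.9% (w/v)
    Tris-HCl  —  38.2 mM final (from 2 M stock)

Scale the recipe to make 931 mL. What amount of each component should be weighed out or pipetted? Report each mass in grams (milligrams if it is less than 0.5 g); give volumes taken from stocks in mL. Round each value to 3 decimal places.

Working volume: 931 mL = 0.931 L.
L-lysine hydrochloride: 0.711 g/L × 0.931 L = 0.662 g
L-glutamine: 14.1 mmol/L × 146.15 g/mol × 0.931 L ÷ 1000 = 1.919 g
cellobiose: 2.9 g per 100 mL × 931 mL ÷ 100 = 26.999 g
Tris-HCl: dilute stock: 38.2 mM × 931 mL ÷ 2000 mM = 17.782 mL

L-lysine hydrochloride 0.662 g; L-glutamine 1.919 g; cellobiose 26.999 g; Tris-HCl 17.782 mL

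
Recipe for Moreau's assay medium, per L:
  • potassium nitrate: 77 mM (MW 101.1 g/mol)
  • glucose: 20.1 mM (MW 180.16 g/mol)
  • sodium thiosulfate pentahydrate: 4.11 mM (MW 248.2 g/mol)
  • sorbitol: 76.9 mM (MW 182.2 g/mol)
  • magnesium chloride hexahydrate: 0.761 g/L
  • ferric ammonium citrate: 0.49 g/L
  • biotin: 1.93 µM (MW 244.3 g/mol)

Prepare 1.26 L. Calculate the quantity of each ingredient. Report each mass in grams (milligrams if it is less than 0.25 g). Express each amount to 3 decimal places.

Scale factor relative to 1 L: 1.26.
potassium nitrate: 77 mmol/L × 101.1 g/mol × 1.26 L ÷ 1000 = 9.809 g
glucose: 20.1 mmol/L × 180.16 g/mol × 1.26 L ÷ 1000 = 4.563 g
sodium thiosulfate pentahydrate: 4.11 mmol/L × 248.2 g/mol × 1.26 L ÷ 1000 = 1.285 g
sorbitol: 76.9 mmol/L × 182.2 g/mol × 1.26 L ÷ 1000 = 17.654 g
magnesium chloride hexahydrate: 0.761 g/L × 1.26 L = 0.959 g
ferric ammonium citrate: 0.49 g/L × 1.26 L = 0.617 g
biotin: 1.93 µmol/L × 244.3 g/mol × 1.26 L ÷ 1000 = 0.594 mg

potassium nitrate 9.809 g; glucose 4.563 g; sodium thiosulfate pentahydrate 1.285 g; sorbitol 17.654 g; magnesium chloride hexahydrate 0.959 g; ferric ammonium citrate 0.617 g; biotin 0.594 mg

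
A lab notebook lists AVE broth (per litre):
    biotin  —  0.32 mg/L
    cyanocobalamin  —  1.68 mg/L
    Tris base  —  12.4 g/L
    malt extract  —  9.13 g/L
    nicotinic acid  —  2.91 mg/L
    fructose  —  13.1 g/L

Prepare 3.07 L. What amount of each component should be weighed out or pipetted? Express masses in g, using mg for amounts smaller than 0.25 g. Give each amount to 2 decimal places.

biotin 0.98 mg; cyanocobalamin 5.16 mg; Tris base 38.07 g; malt extract 28.03 g; nicotinic acid 8.93 mg; fructose 40.22 g

Working volume: 3.07 L.
biotin: 0.32 mg/L × 3.07 L = 0.98 mg
cyanocobalamin: 1.68 mg/L × 3.07 L = 5.16 mg
Tris base: 12.4 g/L × 3.07 L = 38.07 g
malt extract: 9.13 g/L × 3.07 L = 28.03 g
nicotinic acid: 2.91 mg/L × 3.07 L = 8.93 mg
fructose: 13.1 g/L × 3.07 L = 40.22 g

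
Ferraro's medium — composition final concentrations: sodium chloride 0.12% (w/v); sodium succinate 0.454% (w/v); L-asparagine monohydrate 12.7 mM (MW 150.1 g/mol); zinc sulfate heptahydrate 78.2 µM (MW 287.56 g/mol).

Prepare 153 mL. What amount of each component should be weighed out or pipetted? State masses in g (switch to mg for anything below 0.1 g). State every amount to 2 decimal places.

sodium chloride 0.18 g; sodium succinate 0.69 g; L-asparagine monohydrate 0.29 g; zinc sulfate heptahydrate 3.44 mg

Scale factor relative to 1 L: 0.153.
sodium chloride: 0.12 g per 100 mL × 153 mL ÷ 100 = 0.18 g
sodium succinate: 0.454 g per 100 mL × 153 mL ÷ 100 = 0.69 g
L-asparagine monohydrate: 12.7 mmol/L × 150.1 g/mol × 0.153 L ÷ 1000 = 0.29 g
zinc sulfate heptahydrate: 78.2 µmol/L × 287.56 g/mol × 0.153 L ÷ 1000 = 3.44 mg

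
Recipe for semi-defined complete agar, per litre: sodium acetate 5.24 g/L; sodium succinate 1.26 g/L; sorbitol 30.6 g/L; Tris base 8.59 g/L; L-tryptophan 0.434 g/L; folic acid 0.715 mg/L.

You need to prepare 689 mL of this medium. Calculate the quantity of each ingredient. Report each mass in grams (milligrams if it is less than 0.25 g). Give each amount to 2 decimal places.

sodium acetate 3.61 g; sodium succinate 0.87 g; sorbitol 21.08 g; Tris base 5.92 g; L-tryptophan 0.30 g; folic acid 0.49 mg

Scale factor relative to 1 L: 0.689.
sodium acetate: 5.24 g/L × 0.689 L = 3.61 g
sodium succinate: 1.26 g/L × 0.689 L = 0.87 g
sorbitol: 30.6 g/L × 0.689 L = 21.08 g
Tris base: 8.59 g/L × 0.689 L = 5.92 g
L-tryptophan: 0.434 g/L × 0.689 L = 0.30 g
folic acid: 0.715 mg/L × 0.689 L = 0.49 mg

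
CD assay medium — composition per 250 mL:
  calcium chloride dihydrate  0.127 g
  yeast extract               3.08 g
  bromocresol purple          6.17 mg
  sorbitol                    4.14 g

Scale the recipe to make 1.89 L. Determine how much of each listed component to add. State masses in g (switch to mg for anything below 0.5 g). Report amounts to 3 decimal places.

calcium chloride dihydrate 0.960 g; yeast extract 23.285 g; bromocresol purple 46.645 mg; sorbitol 31.298 g

Scale factor = 1890 mL / 250 mL = 7.56.
calcium chloride dihydrate: 0.127 g × (1890 mL / 250 mL) = 0.960 g
yeast extract: 3.08 g × (1890 mL / 250 mL) = 23.285 g
bromocresol purple: 6.17 mg × (1890 mL / 250 mL) = 46.645 mg
sorbitol: 4.14 g × (1890 mL / 250 mL) = 31.298 g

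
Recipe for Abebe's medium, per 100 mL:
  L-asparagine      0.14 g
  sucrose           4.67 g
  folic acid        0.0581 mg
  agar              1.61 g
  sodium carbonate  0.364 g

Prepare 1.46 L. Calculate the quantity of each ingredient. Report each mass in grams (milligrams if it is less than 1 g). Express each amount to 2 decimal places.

L-asparagine 2.04 g; sucrose 68.18 g; folic acid 0.85 mg; agar 23.51 g; sodium carbonate 5.31 g

Ratio of target to recipe volume: 1460 / 100 = 14.6.
L-asparagine: 0.14 g × (1460 mL / 100 mL) = 2.04 g
sucrose: 4.67 g × (1460 mL / 100 mL) = 68.18 g
folic acid: 0.0581 mg × (1460 mL / 100 mL) = 0.85 mg
agar: 1.61 g × (1460 mL / 100 mL) = 23.51 g
sodium carbonate: 0.364 g × (1460 mL / 100 mL) = 5.31 g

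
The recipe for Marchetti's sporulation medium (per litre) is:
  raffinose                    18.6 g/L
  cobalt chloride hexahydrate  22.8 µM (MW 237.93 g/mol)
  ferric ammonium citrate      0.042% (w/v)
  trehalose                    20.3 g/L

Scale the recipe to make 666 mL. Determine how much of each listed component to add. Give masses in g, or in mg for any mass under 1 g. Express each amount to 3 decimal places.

Working volume: 666 mL = 0.666 L.
raffinose: 18.6 g/L × 0.666 L = 12.388 g
cobalt chloride hexahydrate: 22.8 µmol/L × 237.93 g/mol × 0.666 L ÷ 1000 = 3.613 mg
ferric ammonium citrate: 0.042 g per 100 mL × 666 mL ÷ 100 = 0.27972 g = 279.720 mg
trehalose: 20.3 g/L × 0.666 L = 13.520 g

raffinose 12.388 g; cobalt chloride hexahydrate 3.613 mg; ferric ammonium citrate 279.720 mg; trehalose 13.520 g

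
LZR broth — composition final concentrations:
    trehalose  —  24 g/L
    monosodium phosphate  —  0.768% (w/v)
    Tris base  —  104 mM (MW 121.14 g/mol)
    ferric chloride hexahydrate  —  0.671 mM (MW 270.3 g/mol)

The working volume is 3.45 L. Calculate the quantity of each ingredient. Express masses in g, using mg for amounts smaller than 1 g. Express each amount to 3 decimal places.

trehalose 82.800 g; monosodium phosphate 26.496 g; Tris base 43.465 g; ferric chloride hexahydrate 625.731 mg

Working volume: 3.45 L.
trehalose: 24 g/L × 3.45 L = 82.800 g
monosodium phosphate: 0.768% w/v = 7.68 g/L → 7.68 × 3.45 L = 26.496 g
Tris base: 104 mmol/L × 121.14 g/mol × 3.45 L ÷ 1000 = 43.465 g
ferric chloride hexahydrate: 0.671 mmol/L × 270.3 mg/mmol × 3.45 L = 625.731 mg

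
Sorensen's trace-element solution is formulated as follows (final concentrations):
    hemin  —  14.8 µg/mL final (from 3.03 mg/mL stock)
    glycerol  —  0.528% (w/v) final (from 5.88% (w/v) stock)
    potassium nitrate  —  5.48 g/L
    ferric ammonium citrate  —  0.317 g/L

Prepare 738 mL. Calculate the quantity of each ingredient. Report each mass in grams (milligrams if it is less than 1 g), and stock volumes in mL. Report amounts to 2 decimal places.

hemin 3.60 mL; glycerol 66.27 mL; potassium nitrate 4.04 g; ferric ammonium citrate 233.95 mg

Target volume = 738 mL = 0.738 L.
hemin: V = C2·V2/C1 = 14.8 µg/mL × 738 mL ÷ 3030 µg/mL = 3.60 mL
glycerol: V = C2·V2/C1 = 0.528% ÷ 5.88% × 738 mL = 66.27 mL
potassium nitrate: 5.48 g/L × 0.738 L = 4.04 g
ferric ammonium citrate: 0.317 g/L × 0.738 L = 0.233946 g = 233.95 mg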